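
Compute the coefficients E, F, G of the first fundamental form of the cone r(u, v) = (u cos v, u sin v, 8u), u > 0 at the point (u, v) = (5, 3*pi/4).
E = 65;  F = 0;  G = 25

Partials: r_u = (cos(v), sin(v), 8), r_v = (-u*sin(v), u*cos(v), 0). As functions of (u, v):
  E = r_u · r_u = 65,
  F = r_u · r_v = 0,
  G = r_v · r_v = u^2.
Evaluating at (u, v) = (5, 3*pi/4): E = 65, F = 0, G = 25.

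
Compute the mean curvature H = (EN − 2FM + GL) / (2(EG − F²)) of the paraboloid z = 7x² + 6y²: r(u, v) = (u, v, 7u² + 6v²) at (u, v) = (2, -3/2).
H = 6985*sqrt(1109)/1229881

With E = 196*u^2 + 1, F = 168*u*v, G = 144*v^2 + 1, L = 14/sqrt(196*u^2 + 144*v^2 + 1), M = 0, N = 12/sqrt(196*u^2 + 144*v^2 + 1), assemble
  H = (EN − 2FM + GL) / (2(EG − F²)) = (1176*u^2 + 1008*v^2 + 13)/(196*u^2 + 144*v^2 + 1)^(3/2).
At (u, v) = (2, -3/2): H = 6985*sqrt(1109)/1229881.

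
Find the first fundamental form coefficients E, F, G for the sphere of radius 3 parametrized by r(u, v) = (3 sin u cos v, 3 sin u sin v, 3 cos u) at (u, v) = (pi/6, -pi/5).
E = 9;  F = 0;  G = 9/4

Partials: r_u = (3*cos(u)*cos(v), 3*sin(v)*cos(u), -3*sin(u)), r_v = (-3*sin(u)*sin(v), 3*sin(u)*cos(v), 0). As functions of (u, v):
  E = r_u · r_u = 9,
  F = r_u · r_v = 0,
  G = r_v · r_v = 9*sin(u)^2.
Evaluating at (u, v) = (pi/6, -pi/5): E = 9, F = 0, G = 9/4.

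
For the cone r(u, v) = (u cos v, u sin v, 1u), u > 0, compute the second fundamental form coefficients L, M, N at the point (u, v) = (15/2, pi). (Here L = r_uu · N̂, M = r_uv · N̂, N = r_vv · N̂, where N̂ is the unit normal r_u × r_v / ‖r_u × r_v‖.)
L = 0;  M = 0;  N = 15*sqrt(2)/4

Compute the unit normal N̂(u, v) = (-sqrt(2)*u*cos(v)/(2*Abs(u)), -sqrt(2)*u*sin(v)/(2*Abs(u)), sqrt(2)*u/(2*Abs(u))), and the second partials r_uu, r_uv, r_vv. Take dot products:
  L(u, v) = r_uu · N̂ = 0,
  M(u, v) = r_uv · N̂ = 0,
  N(u, v) = r_vv · N̂ = sqrt(2)*u^2/(2*Abs(u)).
Evaluating at (u, v) = (15/2, pi):
  L = 0, M = 0, N = 15*sqrt(2)/4.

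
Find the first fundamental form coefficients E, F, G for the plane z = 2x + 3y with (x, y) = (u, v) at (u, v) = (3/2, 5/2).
E = 5;  F = 6;  G = 10

Partials: r_u = (1, 0, 2), r_v = (0, 1, 3). As functions of (u, v):
  E = r_u · r_u = 5,
  F = r_u · r_v = 6,
  G = r_v · r_v = 10.
Evaluating at (u, v) = (3/2, 5/2): E = 5, F = 6, G = 10.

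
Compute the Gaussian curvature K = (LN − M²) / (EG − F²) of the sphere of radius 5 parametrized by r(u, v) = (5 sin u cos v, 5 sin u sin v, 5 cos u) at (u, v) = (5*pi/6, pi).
K = 1/25

Coefficients of the first fundamental form: E = 25, F = 0, G = 25*sin(u)^2.
Coefficients of the second fundamental form: L = -5*sin(u)/Abs(sin(u)), M = 0, N = -5*sin(u)^3/Abs(sin(u)).
Assemble K = (LN − M²)/(EG − F²) = 1/25. At (u, v) = (5*pi/6, pi): K = 1/25.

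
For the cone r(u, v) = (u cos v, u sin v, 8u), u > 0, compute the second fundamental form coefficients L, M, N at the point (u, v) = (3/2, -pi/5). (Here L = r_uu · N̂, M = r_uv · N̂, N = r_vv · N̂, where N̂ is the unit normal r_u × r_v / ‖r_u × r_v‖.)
L = 0;  M = 0;  N = 12*sqrt(65)/65

Compute the unit normal N̂(u, v) = (-8*sqrt(65)*u*cos(v)/(65*Abs(u)), -8*sqrt(65)*u*sin(v)/(65*Abs(u)), sqrt(65)*u/(65*Abs(u))), and the second partials r_uu, r_uv, r_vv. Take dot products:
  L(u, v) = r_uu · N̂ = 0,
  M(u, v) = r_uv · N̂ = 0,
  N(u, v) = r_vv · N̂ = 8*sqrt(65)*u^2/(65*Abs(u)).
Evaluating at (u, v) = (3/2, -pi/5):
  L = 0, M = 0, N = 12*sqrt(65)/65.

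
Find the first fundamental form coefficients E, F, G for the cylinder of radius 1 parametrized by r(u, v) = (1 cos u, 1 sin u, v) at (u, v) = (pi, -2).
E = 1;  F = 0;  G = 1

Partials: r_u = (-sin(u), cos(u), 0), r_v = (0, 0, 1). As functions of (u, v):
  E = r_u · r_u = 1,
  F = r_u · r_v = 0,
  G = r_v · r_v = 1.
Evaluating at (u, v) = (pi, -2): E = 1, F = 0, G = 1.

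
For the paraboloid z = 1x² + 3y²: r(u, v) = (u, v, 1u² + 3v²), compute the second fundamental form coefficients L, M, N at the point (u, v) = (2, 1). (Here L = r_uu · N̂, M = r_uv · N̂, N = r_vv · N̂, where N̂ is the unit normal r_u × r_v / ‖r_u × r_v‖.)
L = 2*sqrt(53)/53;  M = 0;  N = 6*sqrt(53)/53

Compute the unit normal N̂(u, v) = (-2*u/sqrt(4*u^2 + 36*v^2 + 1), -6*v/sqrt(4*u^2 + 36*v^2 + 1), 1/sqrt(4*u^2 + 36*v^2 + 1)), and the second partials r_uu, r_uv, r_vv. Take dot products:
  L(u, v) = r_uu · N̂ = 2/sqrt(4*u^2 + 36*v^2 + 1),
  M(u, v) = r_uv · N̂ = 0,
  N(u, v) = r_vv · N̂ = 6/sqrt(4*u^2 + 36*v^2 + 1).
Evaluating at (u, v) = (2, 1):
  L = 2*sqrt(53)/53, M = 0, N = 6*sqrt(53)/53.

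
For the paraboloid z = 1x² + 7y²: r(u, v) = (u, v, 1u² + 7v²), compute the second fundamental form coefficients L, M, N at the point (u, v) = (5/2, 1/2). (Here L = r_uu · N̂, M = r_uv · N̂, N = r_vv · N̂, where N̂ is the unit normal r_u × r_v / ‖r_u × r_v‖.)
L = 2*sqrt(3)/15;  M = 0;  N = 14*sqrt(3)/15

Compute the unit normal N̂(u, v) = (-2*u/sqrt(4*u^2 + 196*v^2 + 1), -14*v/sqrt(4*u^2 + 196*v^2 + 1), 1/sqrt(4*u^2 + 196*v^2 + 1)), and the second partials r_uu, r_uv, r_vv. Take dot products:
  L(u, v) = r_uu · N̂ = 2/sqrt(4*u^2 + 196*v^2 + 1),
  M(u, v) = r_uv · N̂ = 0,
  N(u, v) = r_vv · N̂ = 14/sqrt(4*u^2 + 196*v^2 + 1).
Evaluating at (u, v) = (5/2, 1/2):
  L = 2*sqrt(3)/15, M = 0, N = 14*sqrt(3)/15.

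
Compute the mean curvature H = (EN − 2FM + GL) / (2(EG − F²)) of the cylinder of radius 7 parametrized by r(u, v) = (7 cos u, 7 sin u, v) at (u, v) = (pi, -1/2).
H = -1/14

With E = 49, F = 0, G = 1, L = -7, M = 0, N = 0, assemble
  H = (EN − 2FM + GL) / (2(EG − F²)) = -1/14.
At (u, v) = (pi, -1/2): H = -1/14.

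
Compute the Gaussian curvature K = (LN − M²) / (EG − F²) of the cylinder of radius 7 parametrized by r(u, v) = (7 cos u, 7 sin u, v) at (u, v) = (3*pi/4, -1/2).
K = 0

Coefficients of the first fundamental form: E = 49, F = 0, G = 1.
Coefficients of the second fundamental form: L = -7, M = 0, N = 0.
Assemble K = (LN − M²)/(EG − F²) = 0. At (u, v) = (3*pi/4, -1/2): K = 0.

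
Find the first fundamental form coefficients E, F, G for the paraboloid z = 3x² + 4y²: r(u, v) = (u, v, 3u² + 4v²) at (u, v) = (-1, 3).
E = 37;  F = -144;  G = 577

Partials: r_u = (1, 0, 6*u), r_v = (0, 1, 8*v). As functions of (u, v):
  E = r_u · r_u = 36*u^2 + 1,
  F = r_u · r_v = 48*u*v,
  G = r_v · r_v = 64*v^2 + 1.
Evaluating at (u, v) = (-1, 3): E = 37, F = -144, G = 577.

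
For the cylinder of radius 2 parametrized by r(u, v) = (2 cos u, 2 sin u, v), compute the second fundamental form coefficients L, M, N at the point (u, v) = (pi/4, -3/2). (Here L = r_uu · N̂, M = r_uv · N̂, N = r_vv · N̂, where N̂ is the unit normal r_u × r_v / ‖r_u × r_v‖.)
L = -2;  M = 0;  N = 0

Compute the unit normal N̂(u, v) = (cos(u), sin(u), 0), and the second partials r_uu, r_uv, r_vv. Take dot products:
  L(u, v) = r_uu · N̂ = -2,
  M(u, v) = r_uv · N̂ = 0,
  N(u, v) = r_vv · N̂ = 0.
Evaluating at (u, v) = (pi/4, -3/2):
  L = -2, M = 0, N = 0.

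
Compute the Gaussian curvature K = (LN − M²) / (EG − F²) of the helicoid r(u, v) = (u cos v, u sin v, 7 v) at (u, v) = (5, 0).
K = -49/5476

Coefficients of the first fundamental form: E = 1, F = 0, G = u^2 + 49.
Coefficients of the second fundamental form: L = 0, M = -7/sqrt(u^2 + 49), N = 0.
Assemble K = (LN − M²)/(EG − F²) = -49/(u^2 + 49)^2. At (u, v) = (5, 0): K = -49/5476.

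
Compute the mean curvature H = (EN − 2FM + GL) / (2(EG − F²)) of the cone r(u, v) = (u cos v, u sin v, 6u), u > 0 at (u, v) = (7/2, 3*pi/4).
H = 6*sqrt(37)/259

With E = 37, F = 0, G = u^2, L = 0, M = 0, N = 6*sqrt(37)*u^2/(37*Abs(u)), assemble
  H = (EN − 2FM + GL) / (2(EG − F²)) = 3*sqrt(37)/(37*Abs(u)).
At (u, v) = (7/2, 3*pi/4): H = 6*sqrt(37)/259.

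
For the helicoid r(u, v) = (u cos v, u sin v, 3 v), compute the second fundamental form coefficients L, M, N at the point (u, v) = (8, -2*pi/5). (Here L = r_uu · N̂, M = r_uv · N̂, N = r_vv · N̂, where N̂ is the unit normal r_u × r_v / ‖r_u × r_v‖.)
L = 0;  M = -3*sqrt(73)/73;  N = 0

Compute the unit normal N̂(u, v) = (3*sin(v)/sqrt(u^2 + 9), -3*cos(v)/sqrt(u^2 + 9), u/sqrt(u^2 + 9)), and the second partials r_uu, r_uv, r_vv. Take dot products:
  L(u, v) = r_uu · N̂ = 0,
  M(u, v) = r_uv · N̂ = -3/sqrt(u^2 + 9),
  N(u, v) = r_vv · N̂ = 0.
Evaluating at (u, v) = (8, -2*pi/5):
  L = 0, M = -3*sqrt(73)/73, N = 0.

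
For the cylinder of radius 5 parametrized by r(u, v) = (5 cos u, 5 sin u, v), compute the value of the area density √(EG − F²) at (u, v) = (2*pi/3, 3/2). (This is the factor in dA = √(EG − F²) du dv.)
√(EG − F²)|_{(2*pi/3, 3/2)} = 5

E = 25, F = 0, G = 1, so EG − F² = 25. Taking the positive square root: √(EG − F²) = 5. At (u, v) = (2*pi/3, 3/2): 5.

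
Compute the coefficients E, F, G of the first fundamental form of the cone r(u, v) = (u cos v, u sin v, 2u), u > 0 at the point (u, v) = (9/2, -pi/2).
E = 5;  F = 0;  G = 81/4

Partials: r_u = (cos(v), sin(v), 2), r_v = (-u*sin(v), u*cos(v), 0). As functions of (u, v):
  E = r_u · r_u = 5,
  F = r_u · r_v = 0,
  G = r_v · r_v = u^2.
Evaluating at (u, v) = (9/2, -pi/2): E = 5, F = 0, G = 81/4.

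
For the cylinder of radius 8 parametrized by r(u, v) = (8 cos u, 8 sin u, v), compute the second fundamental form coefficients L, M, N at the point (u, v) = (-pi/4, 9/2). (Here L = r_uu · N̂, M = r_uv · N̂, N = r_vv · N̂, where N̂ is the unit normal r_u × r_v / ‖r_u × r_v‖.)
L = -8;  M = 0;  N = 0

Compute the unit normal N̂(u, v) = (cos(u), sin(u), 0), and the second partials r_uu, r_uv, r_vv. Take dot products:
  L(u, v) = r_uu · N̂ = -8,
  M(u, v) = r_uv · N̂ = 0,
  N(u, v) = r_vv · N̂ = 0.
Evaluating at (u, v) = (-pi/4, 9/2):
  L = -8, M = 0, N = 0.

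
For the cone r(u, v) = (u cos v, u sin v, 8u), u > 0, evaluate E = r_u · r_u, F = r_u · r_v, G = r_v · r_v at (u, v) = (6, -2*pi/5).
E = 65;  F = 0;  G = 36

Partials: r_u = (cos(v), sin(v), 8), r_v = (-u*sin(v), u*cos(v), 0). As functions of (u, v):
  E = r_u · r_u = 65,
  F = r_u · r_v = 0,
  G = r_v · r_v = u^2.
Evaluating at (u, v) = (6, -2*pi/5): E = 65, F = 0, G = 36.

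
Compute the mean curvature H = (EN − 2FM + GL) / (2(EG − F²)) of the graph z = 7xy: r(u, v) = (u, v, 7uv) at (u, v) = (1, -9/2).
H = 12348*sqrt(4169)/17380561

With E = 49*v^2 + 1, F = 49*u*v, G = 49*u^2 + 1, L = 0, M = 7/sqrt(49*u^2 + 49*v^2 + 1), N = 0, assemble
  H = (EN − 2FM + GL) / (2(EG − F²)) = -343*u*v/(49*u^2 + 49*v^2 + 1)^(3/2).
At (u, v) = (1, -9/2): H = 12348*sqrt(4169)/17380561.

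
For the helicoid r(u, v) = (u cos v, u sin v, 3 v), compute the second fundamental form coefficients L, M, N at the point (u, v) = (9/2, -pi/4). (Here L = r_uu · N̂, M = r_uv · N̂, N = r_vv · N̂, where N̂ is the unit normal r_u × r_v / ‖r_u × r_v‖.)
L = 0;  M = -2*sqrt(13)/13;  N = 0

Compute the unit normal N̂(u, v) = (3*sin(v)/sqrt(u^2 + 9), -3*cos(v)/sqrt(u^2 + 9), u/sqrt(u^2 + 9)), and the second partials r_uu, r_uv, r_vv. Take dot products:
  L(u, v) = r_uu · N̂ = 0,
  M(u, v) = r_uv · N̂ = -3/sqrt(u^2 + 9),
  N(u, v) = r_vv · N̂ = 0.
Evaluating at (u, v) = (9/2, -pi/4):
  L = 0, M = -2*sqrt(13)/13, N = 0.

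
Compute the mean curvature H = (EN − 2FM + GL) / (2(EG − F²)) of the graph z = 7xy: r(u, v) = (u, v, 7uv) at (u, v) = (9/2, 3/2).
H = -9261*sqrt(4414)/9741698

With E = 49*v^2 + 1, F = 49*u*v, G = 49*u^2 + 1, L = 0, M = 7/sqrt(49*u^2 + 49*v^2 + 1), N = 0, assemble
  H = (EN − 2FM + GL) / (2(EG − F²)) = -343*u*v/(49*u^2 + 49*v^2 + 1)^(3/2).
At (u, v) = (9/2, 3/2): H = -9261*sqrt(4414)/9741698.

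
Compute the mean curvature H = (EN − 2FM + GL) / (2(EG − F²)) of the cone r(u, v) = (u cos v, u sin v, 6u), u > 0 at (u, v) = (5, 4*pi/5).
H = 3*sqrt(37)/185

With E = 37, F = 0, G = u^2, L = 0, M = 0, N = 6*sqrt(37)*u^2/(37*Abs(u)), assemble
  H = (EN − 2FM + GL) / (2(EG − F²)) = 3*sqrt(37)/(37*Abs(u)).
At (u, v) = (5, 4*pi/5): H = 3*sqrt(37)/185.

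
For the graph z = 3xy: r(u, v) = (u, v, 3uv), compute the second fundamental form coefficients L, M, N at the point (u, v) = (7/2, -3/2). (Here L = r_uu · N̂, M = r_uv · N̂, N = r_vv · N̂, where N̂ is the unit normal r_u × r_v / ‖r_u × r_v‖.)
L = 0;  M = 3*sqrt(526)/263;  N = 0

Compute the unit normal N̂(u, v) = (-3*v/sqrt(9*u^2 + 9*v^2 + 1), -3*u/sqrt(9*u^2 + 9*v^2 + 1), 1/sqrt(9*u^2 + 9*v^2 + 1)), and the second partials r_uu, r_uv, r_vv. Take dot products:
  L(u, v) = r_uu · N̂ = 0,
  M(u, v) = r_uv · N̂ = 3/sqrt(9*u^2 + 9*v^2 + 1),
  N(u, v) = r_vv · N̂ = 0.
Evaluating at (u, v) = (7/2, -3/2):
  L = 0, M = 3*sqrt(526)/263, N = 0.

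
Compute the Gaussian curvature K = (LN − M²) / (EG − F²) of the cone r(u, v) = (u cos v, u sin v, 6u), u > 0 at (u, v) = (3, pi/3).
K = 0

Coefficients of the first fundamental form: E = 37, F = 0, G = u^2.
Coefficients of the second fundamental form: L = 0, M = 0, N = 6*sqrt(37)*u^2/(37*Abs(u)).
Assemble K = (LN − M²)/(EG − F²) = 0. At (u, v) = (3, pi/3): K = 0.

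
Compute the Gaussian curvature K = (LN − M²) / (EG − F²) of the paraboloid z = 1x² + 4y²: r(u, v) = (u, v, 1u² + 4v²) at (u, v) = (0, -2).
K = 16/66049

Coefficients of the first fundamental form: E = 4*u^2 + 1, F = 16*u*v, G = 64*v^2 + 1.
Coefficients of the second fundamental form: L = 2/sqrt(4*u^2 + 64*v^2 + 1), M = 0, N = 8/sqrt(4*u^2 + 64*v^2 + 1).
Assemble K = (LN − M²)/(EG − F²) = 16/(16*u^4 + 512*u^2*v^2 + 8*u^2 + 4096*v^4 + 128*v^2 + 1). At (u, v) = (0, -2): K = 16/66049.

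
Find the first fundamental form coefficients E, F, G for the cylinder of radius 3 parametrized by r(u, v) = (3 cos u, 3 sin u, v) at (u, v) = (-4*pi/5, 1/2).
E = 9;  F = 0;  G = 1

Partials: r_u = (-3*sin(u), 3*cos(u), 0), r_v = (0, 0, 1). As functions of (u, v):
  E = r_u · r_u = 9,
  F = r_u · r_v = 0,
  G = r_v · r_v = 1.
Evaluating at (u, v) = (-4*pi/5, 1/2): E = 9, F = 0, G = 1.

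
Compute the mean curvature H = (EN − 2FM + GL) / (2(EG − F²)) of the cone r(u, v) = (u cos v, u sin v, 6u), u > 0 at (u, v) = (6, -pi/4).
H = sqrt(37)/74

With E = 37, F = 0, G = u^2, L = 0, M = 0, N = 6*sqrt(37)*u^2/(37*Abs(u)), assemble
  H = (EN − 2FM + GL) / (2(EG − F²)) = 3*sqrt(37)/(37*Abs(u)).
At (u, v) = (6, -pi/4): H = sqrt(37)/74.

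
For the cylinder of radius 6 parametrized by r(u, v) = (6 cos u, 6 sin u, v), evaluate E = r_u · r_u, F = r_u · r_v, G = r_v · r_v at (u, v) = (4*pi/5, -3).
E = 36;  F = 0;  G = 1

Partials: r_u = (-6*sin(u), 6*cos(u), 0), r_v = (0, 0, 1). As functions of (u, v):
  E = r_u · r_u = 36,
  F = r_u · r_v = 0,
  G = r_v · r_v = 1.
Evaluating at (u, v) = (4*pi/5, -3): E = 36, F = 0, G = 1.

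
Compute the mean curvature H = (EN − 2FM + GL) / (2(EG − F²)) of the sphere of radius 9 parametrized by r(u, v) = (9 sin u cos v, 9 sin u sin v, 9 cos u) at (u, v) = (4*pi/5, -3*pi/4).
H = -1/9

With E = 81, F = 0, G = 81*sin(u)^2, L = -9*sin(u)/Abs(sin(u)), M = 0, N = -9*sin(u)^3/Abs(sin(u)), assemble
  H = (EN − 2FM + GL) / (2(EG − F²)) = -sin(u)/(9*Abs(sin(u))).
At (u, v) = (4*pi/5, -3*pi/4): H = -1/9.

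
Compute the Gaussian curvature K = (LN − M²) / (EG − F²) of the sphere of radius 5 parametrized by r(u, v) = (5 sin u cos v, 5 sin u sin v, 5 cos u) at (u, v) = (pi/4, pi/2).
K = 1/25

Coefficients of the first fundamental form: E = 25, F = 0, G = 25*sin(u)^2.
Coefficients of the second fundamental form: L = -5*sin(u)/Abs(sin(u)), M = 0, N = -5*sin(u)^3/Abs(sin(u)).
Assemble K = (LN − M²)/(EG − F²) = 1/25. At (u, v) = (pi/4, pi/2): K = 1/25.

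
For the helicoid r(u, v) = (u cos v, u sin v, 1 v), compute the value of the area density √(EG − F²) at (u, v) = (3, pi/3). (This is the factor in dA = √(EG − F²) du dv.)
√(EG − F²)|_{(3, pi/3)} = sqrt(10)

E = 1, F = 0, G = u^2 + 1, so EG − F² = u^2 + 1. Taking the positive square root: √(EG − F²) = sqrt(u^2 + 1). At (u, v) = (3, pi/3): sqrt(10).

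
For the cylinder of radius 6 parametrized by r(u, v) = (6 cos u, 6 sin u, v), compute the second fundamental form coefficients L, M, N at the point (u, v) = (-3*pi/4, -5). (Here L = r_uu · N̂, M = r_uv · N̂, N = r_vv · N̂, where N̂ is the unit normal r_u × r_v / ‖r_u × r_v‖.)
L = -6;  M = 0;  N = 0

Compute the unit normal N̂(u, v) = (cos(u), sin(u), 0), and the second partials r_uu, r_uv, r_vv. Take dot products:
  L(u, v) = r_uu · N̂ = -6,
  M(u, v) = r_uv · N̂ = 0,
  N(u, v) = r_vv · N̂ = 0.
Evaluating at (u, v) = (-3*pi/4, -5):
  L = -6, M = 0, N = 0.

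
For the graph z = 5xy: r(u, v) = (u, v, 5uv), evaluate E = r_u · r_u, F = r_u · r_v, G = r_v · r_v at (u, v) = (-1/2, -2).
E = 101;  F = 25;  G = 29/4

Partials: r_u = (1, 0, 5*v), r_v = (0, 1, 5*u). As functions of (u, v):
  E = r_u · r_u = 25*v^2 + 1,
  F = r_u · r_v = 25*u*v,
  G = r_v · r_v = 25*u^2 + 1.
Evaluating at (u, v) = (-1/2, -2): E = 101, F = 25, G = 29/4.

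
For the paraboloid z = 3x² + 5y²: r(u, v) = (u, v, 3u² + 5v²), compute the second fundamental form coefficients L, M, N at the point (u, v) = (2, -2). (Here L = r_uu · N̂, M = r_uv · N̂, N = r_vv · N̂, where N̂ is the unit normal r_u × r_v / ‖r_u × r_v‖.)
L = 6*sqrt(545)/545;  M = 0;  N = 2*sqrt(545)/109

Compute the unit normal N̂(u, v) = (-6*u/sqrt(36*u^2 + 100*v^2 + 1), -10*v/sqrt(36*u^2 + 100*v^2 + 1), 1/sqrt(36*u^2 + 100*v^2 + 1)), and the second partials r_uu, r_uv, r_vv. Take dot products:
  L(u, v) = r_uu · N̂ = 6/sqrt(36*u^2 + 100*v^2 + 1),
  M(u, v) = r_uv · N̂ = 0,
  N(u, v) = r_vv · N̂ = 10/sqrt(36*u^2 + 100*v^2 + 1).
Evaluating at (u, v) = (2, -2):
  L = 6*sqrt(545)/545, M = 0, N = 2*sqrt(545)/109.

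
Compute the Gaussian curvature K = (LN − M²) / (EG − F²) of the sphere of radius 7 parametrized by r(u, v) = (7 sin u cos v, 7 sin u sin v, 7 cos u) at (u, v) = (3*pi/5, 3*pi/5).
K = 1/49

Coefficients of the first fundamental form: E = 49, F = 0, G = 49*sin(u)^2.
Coefficients of the second fundamental form: L = -7*sin(u)/Abs(sin(u)), M = 0, N = -7*sin(u)^3/Abs(sin(u)).
Assemble K = (LN − M²)/(EG − F²) = 1/49. At (u, v) = (3*pi/5, 3*pi/5): K = 1/49.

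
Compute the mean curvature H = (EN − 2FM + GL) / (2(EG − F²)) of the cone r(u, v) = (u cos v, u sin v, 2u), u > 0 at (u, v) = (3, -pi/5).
H = sqrt(5)/15

With E = 5, F = 0, G = u^2, L = 0, M = 0, N = 2*sqrt(5)*u^2/(5*Abs(u)), assemble
  H = (EN − 2FM + GL) / (2(EG − F²)) = sqrt(5)/(5*Abs(u)).
At (u, v) = (3, -pi/5): H = sqrt(5)/15.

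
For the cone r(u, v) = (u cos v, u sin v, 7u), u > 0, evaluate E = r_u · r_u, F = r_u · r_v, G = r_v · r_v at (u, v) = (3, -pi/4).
E = 50;  F = 0;  G = 9

Partials: r_u = (cos(v), sin(v), 7), r_v = (-u*sin(v), u*cos(v), 0). As functions of (u, v):
  E = r_u · r_u = 50,
  F = r_u · r_v = 0,
  G = r_v · r_v = u^2.
Evaluating at (u, v) = (3, -pi/4): E = 50, F = 0, G = 9.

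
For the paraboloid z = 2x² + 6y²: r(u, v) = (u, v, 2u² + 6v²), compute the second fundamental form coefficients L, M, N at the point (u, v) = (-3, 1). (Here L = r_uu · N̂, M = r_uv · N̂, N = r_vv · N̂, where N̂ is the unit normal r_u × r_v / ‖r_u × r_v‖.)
L = 4/17;  M = 0;  N = 12/17

Compute the unit normal N̂(u, v) = (-4*u/sqrt(16*u^2 + 144*v^2 + 1), -12*v/sqrt(16*u^2 + 144*v^2 + 1), 1/sqrt(16*u^2 + 144*v^2 + 1)), and the second partials r_uu, r_uv, r_vv. Take dot products:
  L(u, v) = r_uu · N̂ = 4/sqrt(16*u^2 + 144*v^2 + 1),
  M(u, v) = r_uv · N̂ = 0,
  N(u, v) = r_vv · N̂ = 12/sqrt(16*u^2 + 144*v^2 + 1).
Evaluating at (u, v) = (-3, 1):
  L = 4/17, M = 0, N = 12/17.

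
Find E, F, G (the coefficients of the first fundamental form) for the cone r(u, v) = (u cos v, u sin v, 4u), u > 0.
E = 17;  F = 0;  G = u^2

Compute partials: r_u = (cos(v), sin(v), 4), r_v = (-u*sin(v), u*cos(v), 0). Then
  E = r_u · r_u = 17,
  F = r_u · r_v = 0,
  G = r_v · r_v = u^2.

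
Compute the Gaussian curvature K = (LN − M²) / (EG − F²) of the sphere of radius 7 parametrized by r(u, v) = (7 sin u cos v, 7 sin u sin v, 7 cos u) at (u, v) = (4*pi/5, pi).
K = 1/49

Coefficients of the first fundamental form: E = 49, F = 0, G = 49*sin(u)^2.
Coefficients of the second fundamental form: L = -7*sin(u)/Abs(sin(u)), M = 0, N = -7*sin(u)^3/Abs(sin(u)).
Assemble K = (LN − M²)/(EG − F²) = 1/49. At (u, v) = (4*pi/5, pi): K = 1/49.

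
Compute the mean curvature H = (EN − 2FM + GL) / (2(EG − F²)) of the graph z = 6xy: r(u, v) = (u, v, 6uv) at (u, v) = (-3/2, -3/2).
H = -486*sqrt(163)/26569

With E = 36*v^2 + 1, F = 36*u*v, G = 36*u^2 + 1, L = 0, M = 6/sqrt(36*u^2 + 36*v^2 + 1), N = 0, assemble
  H = (EN − 2FM + GL) / (2(EG − F²)) = -216*u*v/(36*u^2 + 36*v^2 + 1)^(3/2).
At (u, v) = (-3/2, -3/2): H = -486*sqrt(163)/26569.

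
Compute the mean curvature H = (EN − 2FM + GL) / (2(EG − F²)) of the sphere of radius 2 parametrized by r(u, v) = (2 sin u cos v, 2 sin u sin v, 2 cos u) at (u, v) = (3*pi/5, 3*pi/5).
H = -1/2

With E = 4, F = 0, G = 4*sin(u)^2, L = -2*sin(u)/Abs(sin(u)), M = 0, N = -2*sin(u)^3/Abs(sin(u)), assemble
  H = (EN − 2FM + GL) / (2(EG − F²)) = -sin(u)/(2*Abs(sin(u))).
At (u, v) = (3*pi/5, 3*pi/5): H = -1/2.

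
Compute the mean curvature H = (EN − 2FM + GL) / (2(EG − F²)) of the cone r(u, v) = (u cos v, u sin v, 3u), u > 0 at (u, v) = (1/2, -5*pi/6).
H = 3*sqrt(10)/10

With E = 10, F = 0, G = u^2, L = 0, M = 0, N = 3*sqrt(10)*u^2/(10*Abs(u)), assemble
  H = (EN − 2FM + GL) / (2(EG − F²)) = 3*sqrt(10)/(20*Abs(u)).
At (u, v) = (1/2, -5*pi/6): H = 3*sqrt(10)/10.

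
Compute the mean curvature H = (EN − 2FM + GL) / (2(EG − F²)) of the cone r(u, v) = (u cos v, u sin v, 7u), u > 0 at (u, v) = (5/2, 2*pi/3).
H = 7*sqrt(2)/50

With E = 50, F = 0, G = u^2, L = 0, M = 0, N = 7*sqrt(2)*u^2/(10*Abs(u)), assemble
  H = (EN − 2FM + GL) / (2(EG − F²)) = 7*sqrt(2)/(20*Abs(u)).
At (u, v) = (5/2, 2*pi/3): H = 7*sqrt(2)/50.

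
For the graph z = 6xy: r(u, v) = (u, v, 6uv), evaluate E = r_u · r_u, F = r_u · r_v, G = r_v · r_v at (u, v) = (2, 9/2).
E = 730;  F = 324;  G = 145

Partials: r_u = (1, 0, 6*v), r_v = (0, 1, 6*u). As functions of (u, v):
  E = r_u · r_u = 36*v^2 + 1,
  F = r_u · r_v = 36*u*v,
  G = r_v · r_v = 36*u^2 + 1.
Evaluating at (u, v) = (2, 9/2): E = 730, F = 324, G = 145.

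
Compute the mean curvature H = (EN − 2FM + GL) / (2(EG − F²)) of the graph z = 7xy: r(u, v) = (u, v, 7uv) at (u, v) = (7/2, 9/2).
H = -21609*sqrt(6374)/20313938

With E = 49*v^2 + 1, F = 49*u*v, G = 49*u^2 + 1, L = 0, M = 7/sqrt(49*u^2 + 49*v^2 + 1), N = 0, assemble
  H = (EN − 2FM + GL) / (2(EG − F²)) = -343*u*v/(49*u^2 + 49*v^2 + 1)^(3/2).
At (u, v) = (7/2, 9/2): H = -21609*sqrt(6374)/20313938.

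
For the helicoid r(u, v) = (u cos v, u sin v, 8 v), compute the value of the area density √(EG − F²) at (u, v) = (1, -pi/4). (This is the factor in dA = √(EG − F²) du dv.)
√(EG − F²)|_{(1, -pi/4)} = sqrt(65)

E = 1, F = 0, G = u^2 + 64, so EG − F² = u^2 + 64. Taking the positive square root: √(EG − F²) = sqrt(u^2 + 64). At (u, v) = (1, -pi/4): sqrt(65).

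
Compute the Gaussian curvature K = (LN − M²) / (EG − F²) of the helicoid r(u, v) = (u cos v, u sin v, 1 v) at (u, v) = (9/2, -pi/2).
K = -16/7225

Coefficients of the first fundamental form: E = 1, F = 0, G = u^2 + 1.
Coefficients of the second fundamental form: L = 0, M = -1/sqrt(u^2 + 1), N = 0.
Assemble K = (LN − M²)/(EG − F²) = -1/(u^2 + 1)^2. At (u, v) = (9/2, -pi/2): K = -16/7225.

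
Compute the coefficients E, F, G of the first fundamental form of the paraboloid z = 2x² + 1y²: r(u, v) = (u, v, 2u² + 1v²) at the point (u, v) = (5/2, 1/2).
E = 101;  F = 10;  G = 2

Partials: r_u = (1, 0, 4*u), r_v = (0, 1, 2*v). As functions of (u, v):
  E = r_u · r_u = 16*u^2 + 1,
  F = r_u · r_v = 8*u*v,
  G = r_v · r_v = 4*v^2 + 1.
Evaluating at (u, v) = (5/2, 1/2): E = 101, F = 10, G = 2.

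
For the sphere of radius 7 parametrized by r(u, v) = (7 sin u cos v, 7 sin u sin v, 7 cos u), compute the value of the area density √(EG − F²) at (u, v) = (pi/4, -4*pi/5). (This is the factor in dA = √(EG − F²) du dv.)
√(EG − F²)|_{(pi/4, -4*pi/5)} = 49*sqrt(2)/2

E = 49, F = 0, G = 49*sin(u)^2, so EG − F² = 2401*sin(u)^2. Taking the positive square root: √(EG − F²) = 49*Abs(sin(u)). At (u, v) = (pi/4, -4*pi/5): 49*sqrt(2)/2.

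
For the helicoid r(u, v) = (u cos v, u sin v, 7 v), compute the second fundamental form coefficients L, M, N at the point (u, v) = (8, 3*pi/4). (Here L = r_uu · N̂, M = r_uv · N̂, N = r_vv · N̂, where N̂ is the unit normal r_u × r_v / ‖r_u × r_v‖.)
L = 0;  M = -7*sqrt(113)/113;  N = 0

Compute the unit normal N̂(u, v) = (7*sin(v)/sqrt(u^2 + 49), -7*cos(v)/sqrt(u^2 + 49), u/sqrt(u^2 + 49)), and the second partials r_uu, r_uv, r_vv. Take dot products:
  L(u, v) = r_uu · N̂ = 0,
  M(u, v) = r_uv · N̂ = -7/sqrt(u^2 + 49),
  N(u, v) = r_vv · N̂ = 0.
Evaluating at (u, v) = (8, 3*pi/4):
  L = 0, M = -7*sqrt(113)/113, N = 0.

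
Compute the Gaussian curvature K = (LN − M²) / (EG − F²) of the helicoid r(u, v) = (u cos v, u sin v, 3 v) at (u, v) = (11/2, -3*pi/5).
K = -144/24649

Coefficients of the first fundamental form: E = 1, F = 0, G = u^2 + 9.
Coefficients of the second fundamental form: L = 0, M = -3/sqrt(u^2 + 9), N = 0.
Assemble K = (LN − M²)/(EG − F²) = -9/(u^2 + 9)^2. At (u, v) = (11/2, -3*pi/5): K = -144/24649.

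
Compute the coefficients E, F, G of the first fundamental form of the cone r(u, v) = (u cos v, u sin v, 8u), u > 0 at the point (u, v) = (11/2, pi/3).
E = 65;  F = 0;  G = 121/4

Partials: r_u = (cos(v), sin(v), 8), r_v = (-u*sin(v), u*cos(v), 0). As functions of (u, v):
  E = r_u · r_u = 65,
  F = r_u · r_v = 0,
  G = r_v · r_v = u^2.
Evaluating at (u, v) = (11/2, pi/3): E = 65, F = 0, G = 121/4.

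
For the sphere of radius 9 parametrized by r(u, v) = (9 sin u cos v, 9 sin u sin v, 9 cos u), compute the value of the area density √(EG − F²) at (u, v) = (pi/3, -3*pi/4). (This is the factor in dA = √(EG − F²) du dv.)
√(EG − F²)|_{(pi/3, -3*pi/4)} = 81*sqrt(3)/2

E = 81, F = 0, G = 81*sin(u)^2, so EG − F² = 6561*sin(u)^2. Taking the positive square root: √(EG − F²) = 81*Abs(sin(u)). At (u, v) = (pi/3, -3*pi/4): 81*sqrt(3)/2.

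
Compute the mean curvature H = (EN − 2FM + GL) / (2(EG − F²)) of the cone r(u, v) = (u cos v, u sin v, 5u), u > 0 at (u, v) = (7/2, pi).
H = 5*sqrt(26)/182

With E = 26, F = 0, G = u^2, L = 0, M = 0, N = 5*sqrt(26)*u^2/(26*Abs(u)), assemble
  H = (EN − 2FM + GL) / (2(EG − F²)) = 5*sqrt(26)/(52*Abs(u)).
At (u, v) = (7/2, pi): H = 5*sqrt(26)/182.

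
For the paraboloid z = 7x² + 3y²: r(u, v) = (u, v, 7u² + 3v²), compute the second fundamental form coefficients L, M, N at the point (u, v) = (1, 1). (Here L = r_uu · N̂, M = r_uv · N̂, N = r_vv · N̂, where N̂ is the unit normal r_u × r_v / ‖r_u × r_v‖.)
L = 14*sqrt(233)/233;  M = 0;  N = 6*sqrt(233)/233

Compute the unit normal N̂(u, v) = (-14*u/sqrt(196*u^2 + 36*v^2 + 1), -6*v/sqrt(196*u^2 + 36*v^2 + 1), 1/sqrt(196*u^2 + 36*v^2 + 1)), and the second partials r_uu, r_uv, r_vv. Take dot products:
  L(u, v) = r_uu · N̂ = 14/sqrt(196*u^2 + 36*v^2 + 1),
  M(u, v) = r_uv · N̂ = 0,
  N(u, v) = r_vv · N̂ = 6/sqrt(196*u^2 + 36*v^2 + 1).
Evaluating at (u, v) = (1, 1):
  L = 14*sqrt(233)/233, M = 0, N = 6*sqrt(233)/233.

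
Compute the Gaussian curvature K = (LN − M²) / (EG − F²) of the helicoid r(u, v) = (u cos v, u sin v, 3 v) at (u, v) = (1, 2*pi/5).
K = -9/100

Coefficients of the first fundamental form: E = 1, F = 0, G = u^2 + 9.
Coefficients of the second fundamental form: L = 0, M = -3/sqrt(u^2 + 9), N = 0.
Assemble K = (LN − M²)/(EG − F²) = -9/(u^2 + 9)^2. At (u, v) = (1, 2*pi/5): K = -9/100.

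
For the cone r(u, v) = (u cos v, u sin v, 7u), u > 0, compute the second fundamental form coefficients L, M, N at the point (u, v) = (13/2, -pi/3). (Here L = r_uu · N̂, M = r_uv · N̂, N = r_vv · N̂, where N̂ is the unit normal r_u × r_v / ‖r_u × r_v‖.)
L = 0;  M = 0;  N = 91*sqrt(2)/20

Compute the unit normal N̂(u, v) = (-7*sqrt(2)*u*cos(v)/(10*Abs(u)), -7*sqrt(2)*u*sin(v)/(10*Abs(u)), sqrt(2)*u/(10*Abs(u))), and the second partials r_uu, r_uv, r_vv. Take dot products:
  L(u, v) = r_uu · N̂ = 0,
  M(u, v) = r_uv · N̂ = 0,
  N(u, v) = r_vv · N̂ = 7*sqrt(2)*u^2/(10*Abs(u)).
Evaluating at (u, v) = (13/2, -pi/3):
  L = 0, M = 0, N = 91*sqrt(2)/20.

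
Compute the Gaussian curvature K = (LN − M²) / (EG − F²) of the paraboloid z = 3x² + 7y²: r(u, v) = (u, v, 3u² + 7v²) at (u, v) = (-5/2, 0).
K = 21/12769

Coefficients of the first fundamental form: E = 36*u^2 + 1, F = 84*u*v, G = 196*v^2 + 1.
Coefficients of the second fundamental form: L = 6/sqrt(36*u^2 + 196*v^2 + 1), M = 0, N = 14/sqrt(36*u^2 + 196*v^2 + 1).
Assemble K = (LN − M²)/(EG − F²) = 84/(1296*u^4 + 14112*u^2*v^2 + 72*u^2 + 38416*v^4 + 392*v^2 + 1). At (u, v) = (-5/2, 0): K = 21/12769.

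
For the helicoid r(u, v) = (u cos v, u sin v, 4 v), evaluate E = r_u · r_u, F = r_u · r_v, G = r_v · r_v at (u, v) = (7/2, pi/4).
E = 1;  F = 0;  G = 113/4

Partials: r_u = (cos(v), sin(v), 0), r_v = (-u*sin(v), u*cos(v), 4). As functions of (u, v):
  E = r_u · r_u = 1,
  F = r_u · r_v = 0,
  G = r_v · r_v = u^2 + 16.
Evaluating at (u, v) = (7/2, pi/4): E = 1, F = 0, G = 113/4.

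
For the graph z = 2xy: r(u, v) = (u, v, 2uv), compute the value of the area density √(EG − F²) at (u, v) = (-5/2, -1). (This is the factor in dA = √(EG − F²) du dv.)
√(EG − F²)|_{(-5/2, -1)} = sqrt(30)

E = 4*v^2 + 1, F = 4*u*v, G = 4*u^2 + 1, so EG − F² = 4*u^2 + 4*v^2 + 1. Taking the positive square root: √(EG − F²) = sqrt(4*u^2 + 4*v^2 + 1). At (u, v) = (-5/2, -1): sqrt(30).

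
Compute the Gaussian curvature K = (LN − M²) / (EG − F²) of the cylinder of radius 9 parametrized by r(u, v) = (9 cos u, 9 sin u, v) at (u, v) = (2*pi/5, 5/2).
K = 0

Coefficients of the first fundamental form: E = 81, F = 0, G = 1.
Coefficients of the second fundamental form: L = -9, M = 0, N = 0.
Assemble K = (LN − M²)/(EG − F²) = 0. At (u, v) = (2*pi/5, 5/2): K = 0.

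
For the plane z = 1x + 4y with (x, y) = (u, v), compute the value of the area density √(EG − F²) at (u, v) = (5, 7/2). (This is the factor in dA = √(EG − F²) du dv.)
√(EG − F²)|_{(5, 7/2)} = 3*sqrt(2)

E = 2, F = 4, G = 17, so EG − F² = 18. Taking the positive square root: √(EG − F²) = 3*sqrt(2). At (u, v) = (5, 7/2): 3*sqrt(2).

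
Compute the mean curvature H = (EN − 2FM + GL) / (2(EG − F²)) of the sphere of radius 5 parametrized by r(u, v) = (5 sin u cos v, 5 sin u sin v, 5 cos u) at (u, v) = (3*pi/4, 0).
H = -1/5

With E = 25, F = 0, G = 25*sin(u)^2, L = -5*sin(u)/Abs(sin(u)), M = 0, N = -5*sin(u)^3/Abs(sin(u)), assemble
  H = (EN − 2FM + GL) / (2(EG − F²)) = -sin(u)/(5*Abs(sin(u))).
At (u, v) = (3*pi/4, 0): H = -1/5.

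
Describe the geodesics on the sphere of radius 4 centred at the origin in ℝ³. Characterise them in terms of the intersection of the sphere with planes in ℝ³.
Geodesics on the sphere of radius 4 are great circles — circles of radius 4 obtained as the intersection of the sphere with planes through the origin (the centre of the sphere).

A curve α(t) of nonzero constant speed on the sphere of radius 4 is a geodesic iff its acceleration α̈ is everywhere normal to the surface, i.e. parallel to the radial vector α(t). Then d/dt(α × α̇) = α̇ × α̇ + α × α̈ = 0, so α × α̇ is a constant vector n ≠ 0 and α(t) · n = 0 for all t: α lies in the plane through the origin with normal n. The intersection of that plane with the sphere is a circle of radius 4 (a great circle). Conversely, a great circle traversed at constant speed has centripetal acceleration pointing at the origin, hence normal to the sphere, so every great circle is a geodesic.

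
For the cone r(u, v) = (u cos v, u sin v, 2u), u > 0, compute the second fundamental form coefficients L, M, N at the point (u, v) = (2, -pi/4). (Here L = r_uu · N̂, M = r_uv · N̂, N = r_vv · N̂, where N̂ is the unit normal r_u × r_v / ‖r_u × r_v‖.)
L = 0;  M = 0;  N = 4*sqrt(5)/5

Compute the unit normal N̂(u, v) = (-2*sqrt(5)*u*cos(v)/(5*Abs(u)), -2*sqrt(5)*u*sin(v)/(5*Abs(u)), sqrt(5)*u/(5*Abs(u))), and the second partials r_uu, r_uv, r_vv. Take dot products:
  L(u, v) = r_uu · N̂ = 0,
  M(u, v) = r_uv · N̂ = 0,
  N(u, v) = r_vv · N̂ = 2*sqrt(5)*u^2/(5*Abs(u)).
Evaluating at (u, v) = (2, -pi/4):
  L = 0, M = 0, N = 4*sqrt(5)/5.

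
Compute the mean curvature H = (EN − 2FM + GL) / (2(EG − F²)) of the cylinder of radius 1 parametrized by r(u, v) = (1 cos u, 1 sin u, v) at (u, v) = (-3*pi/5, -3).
H = -1/2

With E = 1, F = 0, G = 1, L = -1, M = 0, N = 0, assemble
  H = (EN − 2FM + GL) / (2(EG − F²)) = -1/2.
At (u, v) = (-3*pi/5, -3): H = -1/2.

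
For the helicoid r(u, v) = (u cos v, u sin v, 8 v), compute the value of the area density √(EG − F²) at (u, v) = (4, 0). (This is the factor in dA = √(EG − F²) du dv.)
√(EG − F²)|_{(4, 0)} = 4*sqrt(5)

E = 1, F = 0, G = u^2 + 64, so EG − F² = u^2 + 64. Taking the positive square root: √(EG − F²) = sqrt(u^2 + 64). At (u, v) = (4, 0): 4*sqrt(5).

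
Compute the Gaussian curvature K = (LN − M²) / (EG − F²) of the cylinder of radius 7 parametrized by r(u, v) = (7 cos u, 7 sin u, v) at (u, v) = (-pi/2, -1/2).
K = 0

Coefficients of the first fundamental form: E = 49, F = 0, G = 1.
Coefficients of the second fundamental form: L = -7, M = 0, N = 0.
Assemble K = (LN − M²)/(EG − F²) = 0. At (u, v) = (-pi/2, -1/2): K = 0.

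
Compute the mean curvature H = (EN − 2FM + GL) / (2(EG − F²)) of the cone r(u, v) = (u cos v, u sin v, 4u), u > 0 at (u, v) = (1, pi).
H = 2*sqrt(17)/17

With E = 17, F = 0, G = u^2, L = 0, M = 0, N = 4*sqrt(17)*u^2/(17*Abs(u)), assemble
  H = (EN − 2FM + GL) / (2(EG − F²)) = 2*sqrt(17)/(17*Abs(u)).
At (u, v) = (1, pi): H = 2*sqrt(17)/17.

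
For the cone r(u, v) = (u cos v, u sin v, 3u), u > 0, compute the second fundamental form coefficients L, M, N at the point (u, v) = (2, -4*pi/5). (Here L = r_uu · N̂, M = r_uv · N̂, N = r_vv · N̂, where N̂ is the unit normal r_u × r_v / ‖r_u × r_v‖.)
L = 0;  M = 0;  N = 3*sqrt(10)/5

Compute the unit normal N̂(u, v) = (-3*sqrt(10)*u*cos(v)/(10*Abs(u)), -3*sqrt(10)*u*sin(v)/(10*Abs(u)), sqrt(10)*u/(10*Abs(u))), and the second partials r_uu, r_uv, r_vv. Take dot products:
  L(u, v) = r_uu · N̂ = 0,
  M(u, v) = r_uv · N̂ = 0,
  N(u, v) = r_vv · N̂ = 3*sqrt(10)*u^2/(10*Abs(u)).
Evaluating at (u, v) = (2, -4*pi/5):
  L = 0, M = 0, N = 3*sqrt(10)/5.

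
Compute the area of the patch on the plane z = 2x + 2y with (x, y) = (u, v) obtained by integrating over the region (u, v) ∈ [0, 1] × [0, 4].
Area = 12

Area = ∫∫ √(EG − F²) du dv with √(EG − F²) = 3. Integrating over [0, 1] × [0, 4] gives 12.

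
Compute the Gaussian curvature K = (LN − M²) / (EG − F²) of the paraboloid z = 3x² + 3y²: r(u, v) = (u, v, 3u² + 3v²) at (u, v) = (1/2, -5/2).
K = 36/55225

Coefficients of the first fundamental form: E = 36*u^2 + 1, F = 36*u*v, G = 36*v^2 + 1.
Coefficients of the second fundamental form: L = 6/sqrt(36*u^2 + 36*v^2 + 1), M = 0, N = 6/sqrt(36*u^2 + 36*v^2 + 1).
Assemble K = (LN − M²)/(EG − F²) = 36/(1296*u^4 + 2592*u^2*v^2 + 72*u^2 + 1296*v^4 + 72*v^2 + 1). At (u, v) = (1/2, -5/2): K = 36/55225.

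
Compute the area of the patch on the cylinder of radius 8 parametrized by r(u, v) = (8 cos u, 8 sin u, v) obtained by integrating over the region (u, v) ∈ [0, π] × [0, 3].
Area = 24*pi

Area = ∫∫ √(EG − F²) du dv with √(EG − F²) = 8. Integrating over [0, π] × [0, 3] gives 24*pi.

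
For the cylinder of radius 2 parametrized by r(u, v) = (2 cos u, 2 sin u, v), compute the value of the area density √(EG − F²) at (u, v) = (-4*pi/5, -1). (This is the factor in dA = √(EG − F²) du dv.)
√(EG − F²)|_{(-4*pi/5, -1)} = 2

E = 4, F = 0, G = 1, so EG − F² = 4. Taking the positive square root: √(EG − F²) = 2. At (u, v) = (-4*pi/5, -1): 2.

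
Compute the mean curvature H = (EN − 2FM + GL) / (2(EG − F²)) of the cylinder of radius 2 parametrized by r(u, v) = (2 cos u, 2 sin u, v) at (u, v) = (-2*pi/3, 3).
H = -1/4

With E = 4, F = 0, G = 1, L = -2, M = 0, N = 0, assemble
  H = (EN − 2FM + GL) / (2(EG − F²)) = -1/4.
At (u, v) = (-2*pi/3, 3): H = -1/4.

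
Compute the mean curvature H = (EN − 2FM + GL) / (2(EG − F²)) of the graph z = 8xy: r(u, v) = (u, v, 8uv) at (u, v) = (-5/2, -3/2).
H = -384*sqrt(545)/59405

With E = 64*v^2 + 1, F = 64*u*v, G = 64*u^2 + 1, L = 0, M = 8/sqrt(64*u^2 + 64*v^2 + 1), N = 0, assemble
  H = (EN − 2FM + GL) / (2(EG − F²)) = -512*u*v/(64*u^2 + 64*v^2 + 1)^(3/2).
At (u, v) = (-5/2, -3/2): H = -384*sqrt(545)/59405.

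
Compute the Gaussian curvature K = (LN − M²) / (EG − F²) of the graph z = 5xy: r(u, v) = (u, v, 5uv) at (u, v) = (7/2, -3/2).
K = -100/528529

Coefficients of the first fundamental form: E = 25*v^2 + 1, F = 25*u*v, G = 25*u^2 + 1.
Coefficients of the second fundamental form: L = 0, M = 5/sqrt(25*u^2 + 25*v^2 + 1), N = 0.
Assemble K = (LN − M²)/(EG − F²) = -25/(625*u^4 + 1250*u^2*v^2 + 50*u^2 + 625*v^4 + 50*v^2 + 1). At (u, v) = (7/2, -3/2): K = -100/528529.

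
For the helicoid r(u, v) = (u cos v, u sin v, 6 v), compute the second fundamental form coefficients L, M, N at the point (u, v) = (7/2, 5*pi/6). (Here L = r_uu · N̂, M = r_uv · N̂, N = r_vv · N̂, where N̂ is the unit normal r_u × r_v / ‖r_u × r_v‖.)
L = 0;  M = -12*sqrt(193)/193;  N = 0

Compute the unit normal N̂(u, v) = (6*sin(v)/sqrt(u^2 + 36), -6*cos(v)/sqrt(u^2 + 36), u/sqrt(u^2 + 36)), and the second partials r_uu, r_uv, r_vv. Take dot products:
  L(u, v) = r_uu · N̂ = 0,
  M(u, v) = r_uv · N̂ = -6/sqrt(u^2 + 36),
  N(u, v) = r_vv · N̂ = 0.
Evaluating at (u, v) = (7/2, 5*pi/6):
  L = 0, M = -12*sqrt(193)/193, N = 0.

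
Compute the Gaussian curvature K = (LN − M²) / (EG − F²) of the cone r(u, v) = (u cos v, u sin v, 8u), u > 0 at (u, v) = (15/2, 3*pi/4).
K = 0

Coefficients of the first fundamental form: E = 65, F = 0, G = u^2.
Coefficients of the second fundamental form: L = 0, M = 0, N = 8*sqrt(65)*u^2/(65*Abs(u)).
Assemble K = (LN − M²)/(EG − F²) = 0. At (u, v) = (15/2, 3*pi/4): K = 0.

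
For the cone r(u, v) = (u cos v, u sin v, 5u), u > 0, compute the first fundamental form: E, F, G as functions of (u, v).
E = 26;  F = 0;  G = u^2

Compute partials: r_u = (cos(v), sin(v), 5), r_v = (-u*sin(v), u*cos(v), 0). Then
  E = r_u · r_u = 26,
  F = r_u · r_v = 0,
  G = r_v · r_v = u^2.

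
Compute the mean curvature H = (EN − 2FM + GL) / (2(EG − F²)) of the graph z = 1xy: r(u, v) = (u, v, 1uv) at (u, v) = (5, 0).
H = 0

With E = v^2 + 1, F = u*v, G = u^2 + 1, L = 0, M = 1/sqrt(u^2 + v^2 + 1), N = 0, assemble
  H = (EN − 2FM + GL) / (2(EG − F²)) = -u*v/(u^2 + v^2 + 1)^(3/2).
At (u, v) = (5, 0): H = 0.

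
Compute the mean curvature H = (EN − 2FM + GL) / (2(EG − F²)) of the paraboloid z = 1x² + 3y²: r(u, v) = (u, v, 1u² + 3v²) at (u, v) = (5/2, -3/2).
H = 160*sqrt(107)/11449

With E = 4*u^2 + 1, F = 12*u*v, G = 36*v^2 + 1, L = 2/sqrt(4*u^2 + 36*v^2 + 1), M = 0, N = 6/sqrt(4*u^2 + 36*v^2 + 1), assemble
  H = (EN − 2FM + GL) / (2(EG − F²)) = 4*(3*u^2 + 9*v^2 + 1)/(4*u^2 + 36*v^2 + 1)^(3/2).
At (u, v) = (5/2, -3/2): H = 160*sqrt(107)/11449.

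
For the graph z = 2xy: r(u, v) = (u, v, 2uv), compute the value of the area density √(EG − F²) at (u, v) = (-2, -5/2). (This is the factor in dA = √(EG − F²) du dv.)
√(EG − F²)|_{(-2, -5/2)} = sqrt(42)

E = 4*v^2 + 1, F = 4*u*v, G = 4*u^2 + 1, so EG − F² = 4*u^2 + 4*v^2 + 1. Taking the positive square root: √(EG − F²) = sqrt(4*u^2 + 4*v^2 + 1). At (u, v) = (-2, -5/2): sqrt(42).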